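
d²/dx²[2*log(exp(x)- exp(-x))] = -8*exp(2*x)/(exp(4*x) - 2*exp(2*x) + 1)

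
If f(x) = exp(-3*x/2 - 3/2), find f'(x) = -3*exp(-3*x/2 - 3/2)/2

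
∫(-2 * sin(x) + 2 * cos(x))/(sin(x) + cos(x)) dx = 2*log(sin(x + pi/4)) + C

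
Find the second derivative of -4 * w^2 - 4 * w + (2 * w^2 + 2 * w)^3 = 240*w^4 + 480*w^3 + 288*w^2 + 48*w - 8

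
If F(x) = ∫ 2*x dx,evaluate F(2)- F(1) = 3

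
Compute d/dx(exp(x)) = exp(x)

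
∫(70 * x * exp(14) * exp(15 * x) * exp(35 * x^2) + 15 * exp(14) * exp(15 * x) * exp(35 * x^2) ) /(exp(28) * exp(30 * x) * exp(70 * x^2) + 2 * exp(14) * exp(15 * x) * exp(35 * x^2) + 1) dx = exp(35*x^2 + 15*x + 14)/(exp(35*x^2 + 15*x + 14) + 1) + C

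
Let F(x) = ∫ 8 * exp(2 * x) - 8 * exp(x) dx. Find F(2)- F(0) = (-2 + 2*exp(2))^2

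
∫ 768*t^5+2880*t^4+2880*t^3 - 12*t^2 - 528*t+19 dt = 128*t^6 + 576*t^5 + 720*t^4 - 4*t^3 - 264*t^2 + 19*t + C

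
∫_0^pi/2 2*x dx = pi^2/4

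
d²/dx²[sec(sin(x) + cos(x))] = (sin(2*x) - 2*sin(2*x)/cos(sqrt(2)*sin(x + pi/4))^2 - sqrt(2)*sin(sqrt(2)*sin(x + pi/4))*sin(x + pi/4)/cos(sqrt(2)*sin(x + pi/4)) - 1 + 2/cos(sqrt(2)*sin(x + pi/4))^2)/cos(sqrt(2)*sin(x + pi/4))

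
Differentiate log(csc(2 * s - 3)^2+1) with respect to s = -4*cot(2*s - 3)*csc(2*s - 3)^2/(csc(2*s - 3)^2 + 1)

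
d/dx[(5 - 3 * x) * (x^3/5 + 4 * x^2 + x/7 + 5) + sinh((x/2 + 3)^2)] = -12*x^3/5 - 33*x^2 + x*cosh(x^2/4 + 3*x + 9)/2 + 274*x/7 + 3*cosh(x^2/4 + 3*x + 9) - 100/7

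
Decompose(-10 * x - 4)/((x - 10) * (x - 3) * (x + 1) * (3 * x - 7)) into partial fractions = -369/(230*(3*x - 7)) - 3/(220*(x + 1)) + 17/(28*(x - 3)) - 104/(1771*(x - 10))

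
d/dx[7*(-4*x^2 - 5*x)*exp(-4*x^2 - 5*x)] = (224*x^3 + 420*x^2 + 119*x - 35)*exp(-4*x^2 - 5*x)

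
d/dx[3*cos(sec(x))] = -3*sin(sec(x))*tan(x)*sec(x)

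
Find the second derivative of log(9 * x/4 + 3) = -9/(9*x^2 + 24*x + 16)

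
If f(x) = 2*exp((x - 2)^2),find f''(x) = 8*x^2*exp(x^2 - 4*x + 4) - 32*x*exp(x^2 - 4*x + 4) + 36*exp(x^2 - 4*x + 4)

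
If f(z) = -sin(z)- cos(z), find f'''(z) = -sin(z) + cos(z)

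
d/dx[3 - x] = -1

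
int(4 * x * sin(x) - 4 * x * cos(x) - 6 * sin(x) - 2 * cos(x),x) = -2*sqrt(2)*(2*x - 1)*sin(x + pi/4) + C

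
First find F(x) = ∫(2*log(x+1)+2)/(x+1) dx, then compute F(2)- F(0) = -1 + (1 + log(3))^2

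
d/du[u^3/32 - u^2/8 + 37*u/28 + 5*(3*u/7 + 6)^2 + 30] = 3*u^2/32 + 311*u/196 + 757/28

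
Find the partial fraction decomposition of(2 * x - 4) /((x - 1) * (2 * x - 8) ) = 1/(3*(x - 1)) + 2/(3*(x - 4))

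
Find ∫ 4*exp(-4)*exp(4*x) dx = exp(4*x - 4) + C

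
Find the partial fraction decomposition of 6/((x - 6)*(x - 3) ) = -2/(x - 3) + 2/(x - 6)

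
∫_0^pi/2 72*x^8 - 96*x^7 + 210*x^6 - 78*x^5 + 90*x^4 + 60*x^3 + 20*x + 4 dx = -pi^3/4 - pi - 1 + pi^2/4 + (-pi^2/4 + 1 + pi + pi^3/4)^3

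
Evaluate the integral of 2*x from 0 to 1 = 1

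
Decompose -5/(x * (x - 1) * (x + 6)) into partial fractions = -5/(42*(x + 6)) - 5/(7*(x - 1)) + 5/(6*x)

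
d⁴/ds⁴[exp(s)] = exp(s)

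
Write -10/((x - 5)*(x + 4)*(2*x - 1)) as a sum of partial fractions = 40/(81*(2*x - 1)) - 10/(81*(x + 4)) - 10/(81*(x - 5))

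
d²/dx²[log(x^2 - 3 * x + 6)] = (-2*x^2 + 6*x + 3)/(x^4 - 6*x^3 + 21*x^2 - 36*x + 36)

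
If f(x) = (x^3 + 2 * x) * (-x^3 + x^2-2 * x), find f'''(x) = -120*x^3 + 60*x^2 - 96*x + 12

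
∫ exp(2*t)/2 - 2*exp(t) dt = (exp(t) - 4)^2/4 + C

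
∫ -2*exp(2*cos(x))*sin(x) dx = exp(2*cos(x)) + C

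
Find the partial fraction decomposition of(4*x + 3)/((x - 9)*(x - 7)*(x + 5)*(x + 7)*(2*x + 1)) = 16/(33345*(2*x + 1)) - 25/(5824*(x + 7)) + 17/(3024*(x + 5)) - 31/(5040*(x - 7)) + 39/(8512*(x - 9))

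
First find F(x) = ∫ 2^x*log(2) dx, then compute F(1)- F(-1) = 3/2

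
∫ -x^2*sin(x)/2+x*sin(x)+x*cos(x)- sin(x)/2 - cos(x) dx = (x - 1)^2*cos(x)/2 + C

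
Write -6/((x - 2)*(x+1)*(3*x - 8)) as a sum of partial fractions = -27/(11*(3*x - 8)) - 2/(11*(x + 1)) + 1/(x - 2)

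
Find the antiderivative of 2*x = x^2 + C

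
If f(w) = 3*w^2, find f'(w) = 6*w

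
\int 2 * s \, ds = s^2 + C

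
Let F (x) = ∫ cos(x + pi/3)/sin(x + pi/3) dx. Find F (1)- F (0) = log(sin(1 + pi/3)) - log(sqrt(3)/2)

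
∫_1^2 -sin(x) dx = -cos(1) + cos(2)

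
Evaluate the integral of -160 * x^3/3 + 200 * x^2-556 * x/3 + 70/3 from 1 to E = -28*exp(2)/3 - 10*(-2*exp(2) + 5*E)^2/3 + 16 + 70*E/3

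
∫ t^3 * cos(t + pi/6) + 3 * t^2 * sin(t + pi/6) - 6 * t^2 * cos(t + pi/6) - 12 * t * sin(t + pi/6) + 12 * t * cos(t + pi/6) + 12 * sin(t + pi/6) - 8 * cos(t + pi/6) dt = (t - 2)^3*sin(t + pi/6) + C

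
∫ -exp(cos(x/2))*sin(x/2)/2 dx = exp(cos(x/2)) + C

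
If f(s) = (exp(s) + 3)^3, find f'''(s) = 27*exp(3*s) + 72*exp(2*s) + 27*exp(s)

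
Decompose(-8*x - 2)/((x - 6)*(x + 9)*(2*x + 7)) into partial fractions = -104/(209*(2*x + 7)) + 14/(33*(x + 9)) - 10/(57*(x - 6))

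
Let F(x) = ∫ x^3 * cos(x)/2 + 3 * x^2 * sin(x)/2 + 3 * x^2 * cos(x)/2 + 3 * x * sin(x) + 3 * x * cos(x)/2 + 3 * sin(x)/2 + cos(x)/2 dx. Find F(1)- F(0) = 4*sin(1)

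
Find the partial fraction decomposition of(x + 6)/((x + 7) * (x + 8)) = 2/(x + 8) - 1/(x + 7)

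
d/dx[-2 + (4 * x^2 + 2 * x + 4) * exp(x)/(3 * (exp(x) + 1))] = (4*x^2*exp(x) + 8*x*exp(2*x) + 10*x*exp(x) + 2*exp(2*x) + 6*exp(x))/(3*exp(2*x) + 6*exp(x) + 3)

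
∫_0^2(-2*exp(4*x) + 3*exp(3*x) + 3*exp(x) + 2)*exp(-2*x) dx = -(-exp(-2) + exp(2))^2 - 3*exp(-2) + 3*exp(2)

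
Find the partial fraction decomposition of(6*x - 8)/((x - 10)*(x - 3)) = -10/(7*(x - 3)) + 52/(7*(x - 10))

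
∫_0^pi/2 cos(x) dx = 1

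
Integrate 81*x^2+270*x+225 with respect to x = 27*x^3 + 135*x^2 + 225*x + C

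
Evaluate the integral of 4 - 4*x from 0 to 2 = 0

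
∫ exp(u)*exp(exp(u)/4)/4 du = exp(exp(u)/4) + C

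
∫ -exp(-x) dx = exp(-x) + C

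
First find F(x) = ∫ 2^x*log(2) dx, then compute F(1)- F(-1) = 3/2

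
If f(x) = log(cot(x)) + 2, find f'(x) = -2/sin(2*x)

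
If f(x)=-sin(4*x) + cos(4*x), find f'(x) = -4*sin(4*x) - 4*cos(4*x)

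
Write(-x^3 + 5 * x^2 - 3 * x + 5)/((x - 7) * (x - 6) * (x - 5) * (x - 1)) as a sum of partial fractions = -1/(20*(x - 1)) - 5/(4*(x - 5)) + 49/(5*(x - 6)) - 19/(2*(x - 7))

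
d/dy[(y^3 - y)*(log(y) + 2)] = 3*y^2*log(y) + 7*y^2 - log(y) - 3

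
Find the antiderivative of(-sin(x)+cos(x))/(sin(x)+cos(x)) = log(2*sin(x) + 2*cos(x)) + C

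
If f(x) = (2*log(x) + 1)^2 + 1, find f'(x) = (8*log(x) + 4)/x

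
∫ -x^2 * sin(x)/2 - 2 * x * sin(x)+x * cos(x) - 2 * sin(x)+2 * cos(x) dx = (x + 2)^2*cos(x)/2 + C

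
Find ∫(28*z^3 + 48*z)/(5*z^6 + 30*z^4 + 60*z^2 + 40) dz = 2*(z^2 + 1)*(6*z^2 + 11)/(5*(z^2 + 2)^2) + C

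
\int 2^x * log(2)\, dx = 2^x + C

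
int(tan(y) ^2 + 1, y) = tan(y) + C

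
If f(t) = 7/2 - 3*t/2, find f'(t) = -3/2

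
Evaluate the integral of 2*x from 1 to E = -1 + exp(2)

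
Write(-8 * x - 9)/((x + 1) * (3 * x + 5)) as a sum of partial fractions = -13/(2*(3*x + 5)) - 1/(2*(x + 1))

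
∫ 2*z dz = z^2 + C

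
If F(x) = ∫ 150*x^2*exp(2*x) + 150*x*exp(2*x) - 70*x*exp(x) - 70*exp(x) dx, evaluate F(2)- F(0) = -20*exp(2) - 12 + 3*(2 - 10*exp(2))^2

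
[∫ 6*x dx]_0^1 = 3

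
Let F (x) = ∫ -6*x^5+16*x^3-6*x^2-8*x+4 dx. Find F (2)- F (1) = -25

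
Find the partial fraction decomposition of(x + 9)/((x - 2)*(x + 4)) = -5/(6*(x + 4)) + 11/(6*(x - 2))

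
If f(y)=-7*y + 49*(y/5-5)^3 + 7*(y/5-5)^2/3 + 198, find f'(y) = 147*y^2/125 - 4396*y/75 + 2170/3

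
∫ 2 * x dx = x^2 + C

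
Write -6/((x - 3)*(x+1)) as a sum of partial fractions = 3/(2*(x + 1)) - 3/(2*(x - 3))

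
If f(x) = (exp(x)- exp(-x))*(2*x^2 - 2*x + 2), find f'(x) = (2*x^2*exp(2*x) + 2*x^2 + 2*x*exp(2*x) - 6*x + 4)*exp(-x)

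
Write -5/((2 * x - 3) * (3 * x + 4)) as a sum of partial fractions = 15/(17*(3*x + 4)) - 10/(17*(2*x - 3))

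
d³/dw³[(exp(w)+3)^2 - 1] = 8*exp(2*w) + 6*exp(w)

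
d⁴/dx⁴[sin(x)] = sin(x)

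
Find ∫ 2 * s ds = s^2 + C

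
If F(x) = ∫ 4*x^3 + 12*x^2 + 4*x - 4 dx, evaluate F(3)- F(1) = 192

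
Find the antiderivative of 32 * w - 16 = 16*w^2 - 16*w + C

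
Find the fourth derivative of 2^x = 2^x*log(2)^4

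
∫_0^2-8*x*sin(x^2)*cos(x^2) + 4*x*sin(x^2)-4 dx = -7 + cos(8) - 2*cos(4)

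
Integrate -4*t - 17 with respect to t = -2*t^2 - 17*t + C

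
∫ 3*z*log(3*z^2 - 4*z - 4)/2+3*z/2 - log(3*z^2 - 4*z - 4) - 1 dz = (3*z^2 - 4*z - 4)*log(3*z^2 - 4*z - 4)/4 + C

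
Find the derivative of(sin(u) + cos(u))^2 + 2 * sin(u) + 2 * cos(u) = 2*cos(2*u) + 2*sqrt(2)*cos(u + pi/4)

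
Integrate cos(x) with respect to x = sin(x) + C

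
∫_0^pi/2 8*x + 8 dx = -4 + 4*(1 + pi/2)^2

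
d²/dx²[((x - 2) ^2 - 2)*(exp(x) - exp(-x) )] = (x^2*exp(2*x) - x^2 + 8*x - 4*exp(2*x) - 12)*exp(-x)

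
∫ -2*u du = -u^2 + C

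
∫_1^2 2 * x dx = 3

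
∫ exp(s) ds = exp(s) + C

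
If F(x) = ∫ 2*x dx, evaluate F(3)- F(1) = 8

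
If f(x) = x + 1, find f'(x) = 1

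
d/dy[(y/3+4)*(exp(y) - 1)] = y*exp(y)/3 + 13*exp(y)/3 - 1/3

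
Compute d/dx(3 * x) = 3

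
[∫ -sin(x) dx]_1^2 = -cos(1) + cos(2)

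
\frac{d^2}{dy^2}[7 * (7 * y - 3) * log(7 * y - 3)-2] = 343/(7*y - 3)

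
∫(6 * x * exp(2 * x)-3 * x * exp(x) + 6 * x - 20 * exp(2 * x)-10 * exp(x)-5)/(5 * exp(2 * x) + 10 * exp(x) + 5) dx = (15*(1 - x)*exp(x) + (exp(x) + 1)*(3*x^2 - 5*x + 7))/(5*(exp(x) + 1)) + C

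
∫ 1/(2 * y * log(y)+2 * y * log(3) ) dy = log(log(3*y))/2 + C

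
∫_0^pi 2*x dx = pi^2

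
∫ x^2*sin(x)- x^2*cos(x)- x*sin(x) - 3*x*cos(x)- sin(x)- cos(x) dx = -sqrt(2)*x*(x + 1)*sin(x + pi/4) + C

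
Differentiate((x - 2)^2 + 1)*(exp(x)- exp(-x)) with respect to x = (x^2*exp(2*x) + x^2 - 2*x*exp(2*x) - 6*x + exp(2*x) + 9)*exp(-x)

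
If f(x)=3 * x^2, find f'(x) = 6*x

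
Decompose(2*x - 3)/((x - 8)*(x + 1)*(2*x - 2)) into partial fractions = -5/(36*(x + 1)) + 1/(28*(x - 1)) + 13/(126*(x - 8))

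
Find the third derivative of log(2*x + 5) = 16/(8*x^3 + 60*x^2 + 150*x + 125)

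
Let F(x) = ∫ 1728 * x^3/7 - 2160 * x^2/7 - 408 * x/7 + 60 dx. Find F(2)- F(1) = 1248/7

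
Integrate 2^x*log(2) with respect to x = 2^x + C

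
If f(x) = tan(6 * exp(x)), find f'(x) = 6*exp(x)/cos(6*exp(x))^2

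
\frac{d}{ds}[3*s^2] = 6*s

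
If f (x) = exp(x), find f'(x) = exp(x)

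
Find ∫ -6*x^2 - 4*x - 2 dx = -2*x^3 - 2*x^2 - 2*x + C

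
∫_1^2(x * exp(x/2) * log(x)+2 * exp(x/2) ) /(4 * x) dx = E*log(2)/2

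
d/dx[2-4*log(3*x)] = -4/x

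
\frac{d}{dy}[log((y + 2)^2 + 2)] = (2*y + 4)/(y^2 + 4*y + 6)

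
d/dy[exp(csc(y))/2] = -exp(csc(y))*cot(y)*csc(y)/2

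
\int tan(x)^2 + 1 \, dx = tan(x) + C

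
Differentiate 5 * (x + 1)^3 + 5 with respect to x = 15*x^2 + 30*x + 15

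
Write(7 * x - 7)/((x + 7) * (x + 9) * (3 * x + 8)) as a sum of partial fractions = -231/(247*(3*x + 8)) - 35/(19*(x + 9)) + 28/(13*(x + 7))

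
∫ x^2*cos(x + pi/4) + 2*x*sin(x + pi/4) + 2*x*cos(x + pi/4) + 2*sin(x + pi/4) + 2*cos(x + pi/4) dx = (x^2 + 2*x + 2)*sin(x + pi/4) + C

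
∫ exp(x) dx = exp(x) + C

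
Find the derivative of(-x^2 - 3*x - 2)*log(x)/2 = (-2*x^2*log(x) - x^2 - 3*x*log(x) - 3*x - 2)/(2*x)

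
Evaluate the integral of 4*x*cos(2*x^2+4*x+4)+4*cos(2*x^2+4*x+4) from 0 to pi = sin(4 + 2*pi^2) - sin(4)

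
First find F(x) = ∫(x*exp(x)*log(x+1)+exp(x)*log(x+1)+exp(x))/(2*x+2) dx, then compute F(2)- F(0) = exp(2)*log(3)/2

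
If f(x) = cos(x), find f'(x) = -sin(x)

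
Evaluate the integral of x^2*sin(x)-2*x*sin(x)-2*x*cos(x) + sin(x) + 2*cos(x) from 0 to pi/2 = 1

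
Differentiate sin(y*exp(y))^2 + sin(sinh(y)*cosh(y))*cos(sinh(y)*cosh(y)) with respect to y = y*exp(y)*sin(2*y*exp(y)) + exp(y)*sin(2*y*exp(y)) + 2*cos(2*sinh(y)*cosh(y))*sinh(y)^2 + cos(2*sinh(y)*cosh(y))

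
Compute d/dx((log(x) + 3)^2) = (2*log(x) + 6)/x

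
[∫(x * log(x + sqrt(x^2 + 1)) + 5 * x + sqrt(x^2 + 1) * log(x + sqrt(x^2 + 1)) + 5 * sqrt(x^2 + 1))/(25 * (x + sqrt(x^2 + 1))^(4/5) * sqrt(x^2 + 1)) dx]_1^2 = -(1 + sqrt(2))^(1/5)*log(1 + sqrt(2))/5 + (2 + sqrt(5))^(1/5)*log(2 + sqrt(5))/5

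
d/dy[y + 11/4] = 1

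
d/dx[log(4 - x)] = 1/(x - 4)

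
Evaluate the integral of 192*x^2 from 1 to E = -64 + 64*exp(3)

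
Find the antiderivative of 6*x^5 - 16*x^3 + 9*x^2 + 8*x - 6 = x^6 - 4*x^4 + 3*x^3 + 4*x^2 - 6*x + C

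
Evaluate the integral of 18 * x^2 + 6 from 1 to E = -12 + 6*E + 6*exp(3)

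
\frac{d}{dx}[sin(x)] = cos(x)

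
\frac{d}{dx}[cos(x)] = -sin(x)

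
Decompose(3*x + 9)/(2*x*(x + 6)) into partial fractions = 3/(4*(x + 6)) + 3/(4*x)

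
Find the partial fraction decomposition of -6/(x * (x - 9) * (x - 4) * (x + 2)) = 1/(22*(x + 2)) + 1/(20*(x - 4)) - 2/(165*(x - 9)) - 1/(12*x)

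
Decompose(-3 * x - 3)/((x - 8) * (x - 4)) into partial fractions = 15/(4*(x - 4)) - 27/(4*(x - 8))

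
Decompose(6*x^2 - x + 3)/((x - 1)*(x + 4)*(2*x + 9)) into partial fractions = 516/(11*(2*x + 9)) - 103/(5*(x + 4)) + 8/(55*(x - 1))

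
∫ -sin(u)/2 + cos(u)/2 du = sqrt(2)*sin(u + pi/4)/2 + C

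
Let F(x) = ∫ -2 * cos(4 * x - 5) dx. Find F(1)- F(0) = sin(1)/2 - sin(5)/2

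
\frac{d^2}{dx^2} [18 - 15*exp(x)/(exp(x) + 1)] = (15*exp(2*x) - 15*exp(x))/(exp(3*x) + 3*exp(2*x) + 3*exp(x) + 1)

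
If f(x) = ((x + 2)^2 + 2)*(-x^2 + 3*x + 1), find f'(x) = -4*x^3 - 3*x^2 + 14*x + 22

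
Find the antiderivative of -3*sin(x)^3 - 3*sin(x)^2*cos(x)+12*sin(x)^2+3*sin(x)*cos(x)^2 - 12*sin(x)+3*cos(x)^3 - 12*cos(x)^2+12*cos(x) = (sqrt(2)*sin(x + pi/4) - 2)^3 + C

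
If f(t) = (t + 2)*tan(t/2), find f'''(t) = 3*t*tan(t/2)^4/4 + t*tan(t/2)^2 + t/4 + 3*tan(t/2)^4/2 + 3*tan(t/2)^3/2 + 2*tan(t/2)^2 + 3*tan(t/2)/2 + 1/2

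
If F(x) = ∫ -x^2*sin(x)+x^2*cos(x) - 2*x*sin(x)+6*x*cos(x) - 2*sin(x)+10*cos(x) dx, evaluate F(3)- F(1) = sqrt(2)*(27*sin(pi/4 + 3) - 11*sin(pi/4 + 1))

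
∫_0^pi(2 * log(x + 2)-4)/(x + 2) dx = -(-2 + log(2))^2 + (-2 + log(2 + pi))^2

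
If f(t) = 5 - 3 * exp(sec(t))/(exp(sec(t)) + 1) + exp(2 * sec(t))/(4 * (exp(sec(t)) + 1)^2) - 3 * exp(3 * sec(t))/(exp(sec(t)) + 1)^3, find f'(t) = -(23*exp(2/cos(t)) + 11*exp(1/cos(t)) + 6)*exp(1/cos(t))*sin(t)/(2*(exp(1/cos(t)) + 1)^4*cos(t)^2)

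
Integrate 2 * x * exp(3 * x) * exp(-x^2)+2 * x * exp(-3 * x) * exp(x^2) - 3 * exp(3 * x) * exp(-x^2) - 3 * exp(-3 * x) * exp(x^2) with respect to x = 2*sinh(x*(x - 3)) + C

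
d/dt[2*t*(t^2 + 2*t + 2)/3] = 2*t^2 + 8*t/3 + 4/3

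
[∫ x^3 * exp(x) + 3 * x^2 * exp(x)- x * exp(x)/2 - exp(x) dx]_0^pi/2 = 1/2 + (-pi/2 - 1 + pi^3/4)*exp(pi/2)/2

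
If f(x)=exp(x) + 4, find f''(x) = exp(x)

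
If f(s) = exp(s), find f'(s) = exp(s)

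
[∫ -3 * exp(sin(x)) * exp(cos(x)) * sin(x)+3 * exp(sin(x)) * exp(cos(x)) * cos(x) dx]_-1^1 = -3*exp(-sin(1) + cos(1)) + 3*exp(cos(1) + sin(1))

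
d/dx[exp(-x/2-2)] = -exp(-x/2 - 2)/2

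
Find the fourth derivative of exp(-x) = exp(-x)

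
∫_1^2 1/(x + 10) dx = -log(11) + log(12)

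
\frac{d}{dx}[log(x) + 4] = 1/x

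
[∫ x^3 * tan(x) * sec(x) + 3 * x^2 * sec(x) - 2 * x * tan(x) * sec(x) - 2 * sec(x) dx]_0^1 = -sec(1)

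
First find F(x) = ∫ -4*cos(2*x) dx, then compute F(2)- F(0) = -2*sin(4)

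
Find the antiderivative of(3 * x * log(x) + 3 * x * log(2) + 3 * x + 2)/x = (3*x + 2)*log(2*x) + C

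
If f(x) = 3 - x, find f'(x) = -1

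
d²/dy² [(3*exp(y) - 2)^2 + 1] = 36*exp(2*y) - 12*exp(y)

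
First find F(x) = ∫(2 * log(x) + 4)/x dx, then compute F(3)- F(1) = -1 + 2*log(3) + (1 + log(3))^2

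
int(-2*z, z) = -z^2 + C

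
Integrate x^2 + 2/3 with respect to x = x^3/3 + 2*x/3 + C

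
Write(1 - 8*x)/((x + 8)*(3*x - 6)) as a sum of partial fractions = -13/(6*(x + 8)) - 1/(2*(x - 2))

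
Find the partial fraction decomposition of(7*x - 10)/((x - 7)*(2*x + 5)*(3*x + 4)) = 174/(175*(3*x + 4)) - 110/(133*(2*x + 5)) + 39/(475*(x - 7))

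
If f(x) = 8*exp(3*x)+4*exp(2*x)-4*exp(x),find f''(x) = 72*exp(3*x) + 16*exp(2*x) - 4*exp(x)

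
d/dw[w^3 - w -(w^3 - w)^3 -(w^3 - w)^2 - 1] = -9*w^8 + 21*w^6 - 6*w^5 - 15*w^4 + 8*w^3 + 6*w^2 - 2*w - 1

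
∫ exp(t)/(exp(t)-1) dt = log(2*exp(t) - 2) + C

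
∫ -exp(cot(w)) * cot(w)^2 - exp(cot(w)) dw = exp(cot(w)) + C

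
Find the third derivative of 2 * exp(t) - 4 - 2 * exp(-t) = (2*exp(2*t) + 2)*exp(-t)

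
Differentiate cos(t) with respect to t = -sin(t)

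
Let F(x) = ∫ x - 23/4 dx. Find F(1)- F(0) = -21/4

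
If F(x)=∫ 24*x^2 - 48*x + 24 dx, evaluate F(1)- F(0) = 8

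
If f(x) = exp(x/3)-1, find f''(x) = exp(x/3)/9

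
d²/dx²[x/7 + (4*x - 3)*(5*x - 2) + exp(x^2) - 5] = 4*x^2*exp(x^2) + 2*exp(x^2) + 40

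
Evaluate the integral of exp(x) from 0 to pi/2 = -1 + exp(pi/2)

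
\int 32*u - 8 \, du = 16*u^2 - 8*u + C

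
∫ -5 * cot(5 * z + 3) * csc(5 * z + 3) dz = csc(5*z + 3) + C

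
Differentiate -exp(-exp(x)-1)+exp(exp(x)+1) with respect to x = (exp(x) + exp(x + 2*exp(x) + 2))*exp(-exp(x) - 1)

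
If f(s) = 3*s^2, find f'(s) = 6*s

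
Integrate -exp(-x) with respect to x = exp(-x) + C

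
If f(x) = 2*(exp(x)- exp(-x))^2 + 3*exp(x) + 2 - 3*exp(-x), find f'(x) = (4*exp(4*x) + 3*exp(3*x) + 3*exp(x) - 4)*exp(-2*x)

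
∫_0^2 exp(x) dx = -1 + exp(2)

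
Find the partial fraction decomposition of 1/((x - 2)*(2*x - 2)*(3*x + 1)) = 9/(56*(3*x + 1)) - 1/(8*(x - 1)) + 1/(14*(x - 2))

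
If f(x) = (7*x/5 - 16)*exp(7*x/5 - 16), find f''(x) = 343*x*exp(7*x/5 - 16)/125 - 686*exp(7*x/5 - 16)/25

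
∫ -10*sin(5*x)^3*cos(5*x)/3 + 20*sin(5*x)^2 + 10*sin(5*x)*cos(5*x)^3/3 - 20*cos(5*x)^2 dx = -2*sin(10*x) - cos(20*x)/24 + C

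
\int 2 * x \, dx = x^2 + C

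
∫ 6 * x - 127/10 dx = 3*x^2 - 127*x/10 + C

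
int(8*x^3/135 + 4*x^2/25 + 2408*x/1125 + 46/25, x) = 2*x^4/135 + 4*x^3/75 + 1204*x^2/1125 + 46*x/25 + C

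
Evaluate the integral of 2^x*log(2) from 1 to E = -2 + 2^E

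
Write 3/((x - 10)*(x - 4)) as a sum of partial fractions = -1/(2*(x - 4)) + 1/(2*(x - 10))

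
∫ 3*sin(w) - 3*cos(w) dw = -3*sqrt(2)*sin(w + pi/4) + C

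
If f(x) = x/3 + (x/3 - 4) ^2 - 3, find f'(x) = 2*x/9 - 7/3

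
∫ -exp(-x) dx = exp(-x) + C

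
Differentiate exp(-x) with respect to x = -exp(-x)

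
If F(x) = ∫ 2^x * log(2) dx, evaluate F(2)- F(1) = 2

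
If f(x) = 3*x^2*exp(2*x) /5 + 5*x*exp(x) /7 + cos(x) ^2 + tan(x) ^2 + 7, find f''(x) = 12*x^2*exp(2*x)/5 + 24*x*exp(2*x)/5 + 5*x*exp(x)/7 + 6*exp(2*x)/5 + 10*exp(x)/7 + 4*sin(x)^2 + 6*tan(x)^4 + 8*tan(x)^2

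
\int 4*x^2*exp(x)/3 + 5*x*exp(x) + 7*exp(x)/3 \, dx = x*(4*x + 7)*exp(x)/3 + C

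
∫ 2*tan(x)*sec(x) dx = 2*sec(x) + C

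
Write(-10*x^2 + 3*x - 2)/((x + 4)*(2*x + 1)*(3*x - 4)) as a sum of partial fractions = -71/(88*(3*x - 4)) + 24/(77*(2*x + 1)) - 87/(56*(x + 4))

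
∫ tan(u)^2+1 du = tan(u) + C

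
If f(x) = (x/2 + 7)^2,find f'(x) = x/2 + 7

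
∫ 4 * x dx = 2*x^2 + C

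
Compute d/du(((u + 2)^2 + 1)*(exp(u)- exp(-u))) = (u^2*exp(2*u) + u^2 + 6*u*exp(2*u) + 2*u + 9*exp(2*u) + 1)*exp(-u)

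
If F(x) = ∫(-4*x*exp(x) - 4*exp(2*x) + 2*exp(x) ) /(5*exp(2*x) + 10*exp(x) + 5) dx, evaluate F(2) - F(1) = -2*exp(2)/(5*(1 + exp(2))) - 2*E/(5*(1 + E))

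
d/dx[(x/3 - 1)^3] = x^2/9 - 2*x/3 + 1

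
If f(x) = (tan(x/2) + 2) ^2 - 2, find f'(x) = (sin(x/2)/cos(x/2) + 2)/cos(x/2)^2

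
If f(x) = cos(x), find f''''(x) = cos(x)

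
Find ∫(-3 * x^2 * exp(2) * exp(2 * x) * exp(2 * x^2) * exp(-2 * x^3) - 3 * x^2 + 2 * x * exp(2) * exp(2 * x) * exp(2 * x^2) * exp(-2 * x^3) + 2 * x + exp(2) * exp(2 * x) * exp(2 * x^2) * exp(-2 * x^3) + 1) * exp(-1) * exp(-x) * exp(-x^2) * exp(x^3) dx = 2*sinh(-x^3 + x^2 + x + 1) + C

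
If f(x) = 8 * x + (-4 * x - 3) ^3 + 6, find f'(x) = -192*x^2 - 288*x - 100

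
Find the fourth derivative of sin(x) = sin(x)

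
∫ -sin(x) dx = cos(x) + C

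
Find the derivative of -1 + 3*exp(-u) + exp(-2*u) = (-3*exp(u) - 2)*exp(-2*u)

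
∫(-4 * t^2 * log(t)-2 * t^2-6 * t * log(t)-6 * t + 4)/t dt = 2*(-t^2 - 3*t + 2)*log(t) + C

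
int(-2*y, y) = -y^2 + C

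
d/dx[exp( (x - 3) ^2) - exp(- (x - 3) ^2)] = (2*x*exp(2*x^2 - 12*x + 18) + 2*x - 6*exp(2*x^2 - 12*x + 18) - 6)*exp(-x^2 + 6*x - 9)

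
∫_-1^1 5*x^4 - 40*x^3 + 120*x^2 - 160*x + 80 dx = 242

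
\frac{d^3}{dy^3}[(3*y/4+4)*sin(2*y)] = -6*y*cos(2*y) - 9*sin(2*y) - 32*cos(2*y)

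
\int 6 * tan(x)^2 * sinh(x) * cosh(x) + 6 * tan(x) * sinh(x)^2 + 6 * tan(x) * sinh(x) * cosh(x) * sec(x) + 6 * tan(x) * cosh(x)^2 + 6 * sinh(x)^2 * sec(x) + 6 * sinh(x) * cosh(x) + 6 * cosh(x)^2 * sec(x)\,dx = 3*(tan(x) + sec(x))*sinh(2*x) + C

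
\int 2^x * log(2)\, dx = 2^x + C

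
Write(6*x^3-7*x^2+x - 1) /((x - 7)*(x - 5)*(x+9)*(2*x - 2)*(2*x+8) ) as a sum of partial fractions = -4951/(44800*(x + 9)) + 167/(3300*(x + 4)) - 1/(4800*(x - 1)) - 193/(1344*(x - 5)) + 1721/(8448*(x - 7))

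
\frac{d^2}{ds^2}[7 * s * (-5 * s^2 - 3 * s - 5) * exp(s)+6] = -35*s^3*exp(s) - 231*s^2*exp(s) - 329*s*exp(s) - 112*exp(s)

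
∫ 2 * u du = u^2 + C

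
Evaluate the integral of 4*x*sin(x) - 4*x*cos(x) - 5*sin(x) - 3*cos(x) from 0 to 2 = -7*sin(2) - 1 - 7*cos(2)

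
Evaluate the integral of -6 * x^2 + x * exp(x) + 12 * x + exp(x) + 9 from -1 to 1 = exp(-1) + E + 14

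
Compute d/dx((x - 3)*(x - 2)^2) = 3*x^2 - 14*x + 16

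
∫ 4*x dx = 2*x^2 + C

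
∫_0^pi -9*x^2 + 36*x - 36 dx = -24 - 3*(-2 + pi)^3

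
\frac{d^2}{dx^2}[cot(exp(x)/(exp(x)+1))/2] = (exp(2*x) + 2*exp(x)*cos(exp(x)/(exp(x) + 1))/sin(exp(x)/(exp(x) + 1)) - 1)*exp(x)/((2*exp(4*x) + 8*exp(3*x) + 12*exp(2*x) + 8*exp(x) + 2)*sin(exp(x)/(exp(x) + 1))^2)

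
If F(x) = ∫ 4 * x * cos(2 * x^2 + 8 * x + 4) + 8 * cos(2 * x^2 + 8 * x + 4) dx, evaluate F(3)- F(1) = -sin(14) + sin(46)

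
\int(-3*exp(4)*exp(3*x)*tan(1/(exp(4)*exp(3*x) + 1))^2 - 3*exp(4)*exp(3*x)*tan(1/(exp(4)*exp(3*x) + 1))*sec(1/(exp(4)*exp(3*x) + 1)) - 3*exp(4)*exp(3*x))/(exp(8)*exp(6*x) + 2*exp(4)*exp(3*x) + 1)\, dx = tan(1/(exp(3*x + 4) + 1)) + sec(1/(exp(3*x + 4) + 1)) + C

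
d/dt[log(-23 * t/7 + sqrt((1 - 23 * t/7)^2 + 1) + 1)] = (529*t - 23*sqrt(529*t^2 - 322*t + 98) - 161)/(529*t^2 - 23*t*sqrt(529*t^2 - 322*t + 98) - 322*t + 7*sqrt(529*t^2 - 322*t + 98) + 98)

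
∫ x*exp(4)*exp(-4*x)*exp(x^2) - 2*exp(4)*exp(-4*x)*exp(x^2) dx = exp((x - 2)^2)/2 + C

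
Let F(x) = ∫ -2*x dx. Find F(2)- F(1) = -3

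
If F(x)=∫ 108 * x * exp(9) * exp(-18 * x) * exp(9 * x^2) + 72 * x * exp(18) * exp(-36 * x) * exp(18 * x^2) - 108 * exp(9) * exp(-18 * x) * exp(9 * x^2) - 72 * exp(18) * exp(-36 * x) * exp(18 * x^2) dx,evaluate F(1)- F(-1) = -2*exp(72) - 6*exp(36) + 8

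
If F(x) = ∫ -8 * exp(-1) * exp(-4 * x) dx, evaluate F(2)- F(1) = -2*exp(-5) + 2*exp(-9)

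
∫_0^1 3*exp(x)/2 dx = -3/2 + 3*E/2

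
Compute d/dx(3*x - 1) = 3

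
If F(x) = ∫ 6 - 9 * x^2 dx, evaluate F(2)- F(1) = -15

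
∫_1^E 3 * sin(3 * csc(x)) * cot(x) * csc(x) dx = cos(3*csc(E)) - cos(3*csc(1))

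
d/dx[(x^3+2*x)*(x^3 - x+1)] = 6*x^5 + 4*x^3 + 3*x^2 - 4*x + 2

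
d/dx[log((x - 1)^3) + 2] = 3/(x - 1)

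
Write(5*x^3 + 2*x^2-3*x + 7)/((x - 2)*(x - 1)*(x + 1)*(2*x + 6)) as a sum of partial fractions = 101/(80*(x + 3)) + 7/(24*(x + 1)) - 11/(16*(x - 1)) + 49/(30*(x - 2))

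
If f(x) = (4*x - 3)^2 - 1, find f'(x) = 32*x - 24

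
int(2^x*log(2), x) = 2^x + C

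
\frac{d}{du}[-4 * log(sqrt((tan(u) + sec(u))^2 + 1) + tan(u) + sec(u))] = -4*(sqrt(2)*sqrt((sin(u) + 1)/cos(u)^2) + sin(u)/cos(u) + 1/cos(u))/(sqrt(2)*sqrt((sin(u) + 1)/cos(u)^2)*cos(u) + 2)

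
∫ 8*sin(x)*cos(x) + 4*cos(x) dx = (2*sin(x) + 1)^2 + C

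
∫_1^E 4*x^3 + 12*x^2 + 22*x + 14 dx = -37 + 3*(1 + E)^2 + (1 + (1 + E)^2)^2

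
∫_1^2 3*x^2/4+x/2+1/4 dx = 11/4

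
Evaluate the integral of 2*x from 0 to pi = pi^2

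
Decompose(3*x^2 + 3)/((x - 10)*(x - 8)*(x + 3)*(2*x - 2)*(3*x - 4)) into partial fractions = 135/(2704*(3*x - 4)) + 15/(7436*(x + 3)) - 1/(84*(x - 1)) - 39/(1232*(x - 8)) + 101/(4056*(x - 10))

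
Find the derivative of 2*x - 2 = 2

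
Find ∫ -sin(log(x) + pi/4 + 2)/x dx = cos(log(x) + pi/4 + 2) + C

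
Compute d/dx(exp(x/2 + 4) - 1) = exp(x/2 + 4)/2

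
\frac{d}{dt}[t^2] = 2*t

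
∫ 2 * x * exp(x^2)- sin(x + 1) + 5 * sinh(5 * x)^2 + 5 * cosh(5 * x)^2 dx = exp(x^2) + cos(x + 1) + sinh(10*x)/2 + C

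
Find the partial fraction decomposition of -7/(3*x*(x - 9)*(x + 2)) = -7/(66*(x + 2)) - 7/(297*(x - 9)) + 7/(54*x)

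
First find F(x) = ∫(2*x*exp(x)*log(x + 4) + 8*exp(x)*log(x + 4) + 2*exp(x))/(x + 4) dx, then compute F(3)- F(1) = -2*E*log(5) + 2*exp(3)*log(7)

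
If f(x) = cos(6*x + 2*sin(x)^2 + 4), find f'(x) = -4*sin(x)*sin(6*x - cos(2*x) + 5)*cos(x) - 6*sin(6*x - cos(2*x) + 5)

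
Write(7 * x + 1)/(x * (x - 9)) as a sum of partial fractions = 64/(9*(x - 9)) - 1/(9*x)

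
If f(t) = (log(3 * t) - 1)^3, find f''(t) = (-3*log(t)^2 - 6*log(3)*log(t) + 12*log(t) - 9 - 3*log(3)^2 + 12*log(3))/t^2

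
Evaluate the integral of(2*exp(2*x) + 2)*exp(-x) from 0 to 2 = -2*exp(-2) + 2*exp(2)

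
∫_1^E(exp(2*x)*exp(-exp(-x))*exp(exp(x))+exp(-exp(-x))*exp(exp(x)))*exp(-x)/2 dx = -exp(E - exp(-1))/2 + exp(-exp(-E) + exp(E))/2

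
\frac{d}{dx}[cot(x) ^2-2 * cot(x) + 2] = 2*(1 - cos(x)/sin(x))/sin(x)^2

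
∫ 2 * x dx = x^2 + C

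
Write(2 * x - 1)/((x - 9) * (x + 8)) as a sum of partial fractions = 1/(x + 8) + 1/(x - 9)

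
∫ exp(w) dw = exp(w) + C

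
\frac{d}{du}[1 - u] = -1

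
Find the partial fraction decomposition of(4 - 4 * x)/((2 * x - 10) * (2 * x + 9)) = -22/(19*(2*x + 9)) - 8/(19*(x - 5))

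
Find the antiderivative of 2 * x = x^2 + C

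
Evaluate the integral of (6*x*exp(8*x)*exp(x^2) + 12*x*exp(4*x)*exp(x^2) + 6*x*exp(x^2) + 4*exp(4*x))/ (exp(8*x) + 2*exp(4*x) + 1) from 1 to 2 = -3*E - exp(4)/(1 + exp(4)) + exp(8)/(1 + exp(8)) + 3*exp(4)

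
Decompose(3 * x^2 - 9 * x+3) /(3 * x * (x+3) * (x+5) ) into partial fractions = 41/(10*(x + 5)) - 19/(6*(x + 3)) + 1/(15*x)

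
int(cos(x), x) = sin(x) + C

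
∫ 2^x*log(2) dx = 2^x + C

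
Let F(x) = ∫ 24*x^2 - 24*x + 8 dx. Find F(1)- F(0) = 4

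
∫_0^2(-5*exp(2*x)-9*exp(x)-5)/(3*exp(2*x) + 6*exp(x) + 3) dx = -7/2 + exp(2)/(3*(1 + exp(2)))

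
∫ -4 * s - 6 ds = -2*s^2 - 6*s + C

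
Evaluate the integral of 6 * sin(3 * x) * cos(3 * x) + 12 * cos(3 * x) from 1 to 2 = -(sin(3) + 2)^2 + (sin(6) + 2)^2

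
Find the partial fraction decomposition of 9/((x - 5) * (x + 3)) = -9/(8*(x + 3)) + 9/(8*(x - 5))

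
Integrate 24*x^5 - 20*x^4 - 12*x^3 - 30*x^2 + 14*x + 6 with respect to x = 4*x^6 - 4*x^5 - 3*x^4 - 10*x^3 + 7*x^2 + 6*x + C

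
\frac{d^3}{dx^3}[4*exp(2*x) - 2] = 32*exp(2*x)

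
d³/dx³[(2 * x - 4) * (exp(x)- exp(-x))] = (2*x*exp(2*x) + 2*x + 2*exp(2*x) - 10)*exp(-x)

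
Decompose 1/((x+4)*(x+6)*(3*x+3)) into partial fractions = 1/(30*(x + 6)) - 1/(18*(x + 4)) + 1/(45*(x + 1))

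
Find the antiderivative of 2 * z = z^2 + C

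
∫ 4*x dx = 2*x^2 + C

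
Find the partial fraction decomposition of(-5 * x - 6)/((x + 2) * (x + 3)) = -9/(x + 3) + 4/(x + 2)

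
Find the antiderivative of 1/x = log(x) + C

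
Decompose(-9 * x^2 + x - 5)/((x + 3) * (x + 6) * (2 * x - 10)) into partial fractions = -335/(66*(x + 6)) + 89/(48*(x + 3)) - 225/(176*(x - 5))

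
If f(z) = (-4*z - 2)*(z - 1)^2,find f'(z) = -12*z^2 + 12*z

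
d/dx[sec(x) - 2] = tan(x)*sec(x)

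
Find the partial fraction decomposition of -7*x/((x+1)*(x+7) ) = -49/(6*(x + 7)) + 7/(6*(x + 1))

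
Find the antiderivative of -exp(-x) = exp(-x) + C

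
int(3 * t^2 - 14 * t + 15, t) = t^3 - 7*t^2 + 15*t + C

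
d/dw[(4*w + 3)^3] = 192*w^2 + 288*w + 108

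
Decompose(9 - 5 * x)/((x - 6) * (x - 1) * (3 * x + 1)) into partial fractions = 24/(19*(3*x + 1)) - 1/(5*(x - 1)) - 21/(95*(x - 6))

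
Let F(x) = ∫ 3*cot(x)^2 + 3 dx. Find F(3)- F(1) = 3*cot(1) - 3*cot(3)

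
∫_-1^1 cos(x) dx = 2*sin(1)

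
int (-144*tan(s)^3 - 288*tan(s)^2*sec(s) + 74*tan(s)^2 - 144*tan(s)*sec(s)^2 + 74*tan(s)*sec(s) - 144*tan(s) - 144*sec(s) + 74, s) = -18*(2*tan(s) + 2*sec(s) - 1)^2 + 2*tan(s) + 2*sec(s) + C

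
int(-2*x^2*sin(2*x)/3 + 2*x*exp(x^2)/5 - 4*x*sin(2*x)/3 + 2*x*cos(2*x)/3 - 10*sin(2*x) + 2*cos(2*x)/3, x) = (x^2/3 + 2*x/3 + 5)*cos(2*x) + exp(x^2)/5 + C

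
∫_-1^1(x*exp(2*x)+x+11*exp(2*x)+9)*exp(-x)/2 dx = -10*exp(-1) + 10*E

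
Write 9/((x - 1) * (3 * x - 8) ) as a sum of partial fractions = 27/(5*(3*x - 8)) - 9/(5*(x - 1))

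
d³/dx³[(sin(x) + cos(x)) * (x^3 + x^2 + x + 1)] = x^3*sin(x) - x^3*cos(x) - 8*x^2*sin(x) - 10*x^2*cos(x) - 23*x*sin(x) + 11*x*cos(x) - 2*sin(x) + 8*cos(x)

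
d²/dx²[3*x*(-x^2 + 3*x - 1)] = 18 - 18*x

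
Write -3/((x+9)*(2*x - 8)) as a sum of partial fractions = 3/(26*(x + 9)) - 3/(26*(x - 4))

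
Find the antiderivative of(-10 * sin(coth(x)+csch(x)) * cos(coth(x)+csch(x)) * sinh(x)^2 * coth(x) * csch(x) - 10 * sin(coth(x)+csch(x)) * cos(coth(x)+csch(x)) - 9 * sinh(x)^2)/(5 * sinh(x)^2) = -9*x/5 + sin(coth(x) + csch(x))^2 + C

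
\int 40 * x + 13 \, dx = 20*x^2 + 13*x + C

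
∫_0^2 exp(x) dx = -1 + exp(2)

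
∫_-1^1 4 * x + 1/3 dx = 2/3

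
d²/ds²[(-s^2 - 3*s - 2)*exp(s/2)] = -s^2*exp(s/2)/4 - 11*s*exp(s/2)/4 - 11*exp(s/2)/2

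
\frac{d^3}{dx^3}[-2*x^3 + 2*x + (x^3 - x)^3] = 504*x^6 - 630*x^4 + 180*x^2 - 18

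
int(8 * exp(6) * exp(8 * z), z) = exp(8*z + 6) + C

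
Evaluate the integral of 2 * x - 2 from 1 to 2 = 1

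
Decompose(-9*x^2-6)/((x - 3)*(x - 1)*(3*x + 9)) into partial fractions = -29/(24*(x + 3)) + 5/(8*(x - 1)) - 29/(12*(x - 3))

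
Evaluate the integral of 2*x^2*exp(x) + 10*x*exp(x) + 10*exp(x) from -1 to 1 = 12*E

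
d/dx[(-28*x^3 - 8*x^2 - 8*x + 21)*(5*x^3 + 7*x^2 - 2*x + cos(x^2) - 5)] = -840*x^5 + 56*x^4*sin(x^2) - 1180*x^4 + 16*x^3*sin(x^2) - 160*x^3 + 16*x^2*sin(x^2) - 84*x^2*cos(x^2) + 615*x^2 - 42*x*sin(x^2) - 16*x*cos(x^2) + 406*x - 8*cos(x^2) - 2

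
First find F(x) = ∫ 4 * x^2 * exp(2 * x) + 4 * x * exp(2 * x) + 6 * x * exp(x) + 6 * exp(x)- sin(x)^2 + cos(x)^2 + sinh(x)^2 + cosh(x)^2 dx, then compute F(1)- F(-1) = -2*exp(-2) + sin(2) + 6*exp(-1) + sinh(2) + 2*exp(2) + 6*E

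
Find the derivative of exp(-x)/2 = -exp(-x)/2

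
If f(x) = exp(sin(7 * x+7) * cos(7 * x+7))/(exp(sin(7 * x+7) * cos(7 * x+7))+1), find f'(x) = (-7*exp(sin(14*x + 14)/2)*sin(7*x + 7)^2 + 7*exp(sin(14*x + 14)/2)*cos(7*x + 7)^2)/(2*exp(sin(14*x + 14)/2) + exp(sin(14*x + 14)) + 1)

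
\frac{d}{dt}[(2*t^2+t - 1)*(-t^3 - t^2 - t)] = -10*t^4 - 12*t^3 - 6*t^2 + 1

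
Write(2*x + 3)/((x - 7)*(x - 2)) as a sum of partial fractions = -7/(5*(x - 2)) + 17/(5*(x - 7))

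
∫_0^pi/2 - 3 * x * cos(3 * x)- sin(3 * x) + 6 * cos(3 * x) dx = -2 + pi/2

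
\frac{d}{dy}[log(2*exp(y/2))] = 1/2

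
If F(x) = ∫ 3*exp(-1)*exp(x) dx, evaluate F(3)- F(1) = -3 + 3*exp(2)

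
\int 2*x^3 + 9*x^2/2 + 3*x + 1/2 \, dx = x^4/2 + 3*x^3/2 + 3*x^2/2 + x/2 + C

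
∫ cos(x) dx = sin(x) + C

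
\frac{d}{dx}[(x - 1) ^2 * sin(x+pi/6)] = x^2*cos(x + pi/6) + 2*x*sin(x + pi/6) - 2*x*cos(x + pi/6) - 2*sin(x + pi/6) + cos(x + pi/6)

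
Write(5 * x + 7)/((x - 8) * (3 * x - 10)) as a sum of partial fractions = -71/(14*(3*x - 10)) + 47/(14*(x - 8))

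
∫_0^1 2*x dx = 1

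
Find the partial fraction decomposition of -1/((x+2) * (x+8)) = 1/(6*(x + 8)) - 1/(6*(x + 2))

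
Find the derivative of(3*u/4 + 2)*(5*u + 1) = 15*u/2 + 43/4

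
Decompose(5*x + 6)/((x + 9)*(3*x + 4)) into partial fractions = -2/(23*(3*x + 4)) + 39/(23*(x + 9))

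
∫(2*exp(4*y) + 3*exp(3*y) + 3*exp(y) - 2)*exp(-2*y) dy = 4*sinh(y)^2 + 6*sinh(y) + C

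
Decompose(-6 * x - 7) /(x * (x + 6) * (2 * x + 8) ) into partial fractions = 29/(24*(x + 6)) - 17/(16*(x + 4)) - 7/(48*x)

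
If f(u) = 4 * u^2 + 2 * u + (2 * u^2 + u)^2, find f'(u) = 16*u^3 + 12*u^2 + 10*u + 2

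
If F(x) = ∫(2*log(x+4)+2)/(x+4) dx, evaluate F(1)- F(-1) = -2*log(3) - log(3)^2 + log(5)^2 + 2*log(5)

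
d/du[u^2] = 2*u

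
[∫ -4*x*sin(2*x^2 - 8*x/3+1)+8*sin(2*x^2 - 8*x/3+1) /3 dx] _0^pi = -cos(1) + cos(1 + 2*pi*(-4 + 3*pi)/3)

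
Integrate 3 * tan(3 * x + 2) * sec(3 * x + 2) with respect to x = sec(3*x + 2) + C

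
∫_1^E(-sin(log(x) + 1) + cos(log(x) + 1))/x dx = -sin(1) - cos(1) + cos(2) + sin(2)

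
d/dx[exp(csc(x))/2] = -exp(csc(x))*cot(x)*csc(x)/2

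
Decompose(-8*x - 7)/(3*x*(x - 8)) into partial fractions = -71/(24*(x - 8)) + 7/(24*x)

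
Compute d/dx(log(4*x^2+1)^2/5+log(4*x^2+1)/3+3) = (48*x*log(4*x^2 + 1) + 40*x)/(60*x^2 + 15)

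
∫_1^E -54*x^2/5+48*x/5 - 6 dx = -18*exp(3)/5 - 6*E + 24/5 + 24*exp(2)/5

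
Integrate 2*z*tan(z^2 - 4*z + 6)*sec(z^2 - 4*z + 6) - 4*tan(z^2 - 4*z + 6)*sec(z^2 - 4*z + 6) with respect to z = sec((z - 2)^2 + 2) + C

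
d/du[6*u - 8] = 6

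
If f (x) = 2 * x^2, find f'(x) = 4*x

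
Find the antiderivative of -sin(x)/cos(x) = log(6*cos(x)) + C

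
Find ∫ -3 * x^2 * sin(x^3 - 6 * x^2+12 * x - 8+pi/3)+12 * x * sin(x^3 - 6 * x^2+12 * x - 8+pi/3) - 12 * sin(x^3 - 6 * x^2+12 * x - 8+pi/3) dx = cos((x - 2)^3 + pi/3) + C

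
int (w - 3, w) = w^2/2 - 3*w + C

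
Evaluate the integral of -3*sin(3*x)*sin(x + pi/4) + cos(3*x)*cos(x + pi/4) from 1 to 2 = sin(pi/4 + 2)*cos(6) - sin(pi/4 + 1)*cos(3)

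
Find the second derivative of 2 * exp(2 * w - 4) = 8*exp(2*w - 4)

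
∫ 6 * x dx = 3*x^2 + C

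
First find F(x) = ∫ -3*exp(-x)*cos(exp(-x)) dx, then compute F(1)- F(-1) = -3*sin(E) + 3*sin(exp(-1))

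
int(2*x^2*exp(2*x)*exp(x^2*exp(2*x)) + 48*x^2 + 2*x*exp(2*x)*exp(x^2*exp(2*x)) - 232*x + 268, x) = 16*x^3 - 116*x^2 + 268*x + exp(x^2*exp(2*x)) + C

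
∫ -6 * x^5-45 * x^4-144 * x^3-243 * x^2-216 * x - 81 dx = -x^6 - 9*x^5 - 36*x^4 - 81*x^3 - 108*x^2 - 81*x + C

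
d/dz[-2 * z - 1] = -2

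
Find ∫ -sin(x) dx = cos(x) + C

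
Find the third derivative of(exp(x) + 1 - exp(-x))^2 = (8*exp(4*x) + 2*exp(3*x) + 2*exp(x) - 8)*exp(-2*x)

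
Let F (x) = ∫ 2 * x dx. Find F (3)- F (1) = 8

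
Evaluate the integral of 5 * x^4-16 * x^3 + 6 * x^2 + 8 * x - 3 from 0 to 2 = -6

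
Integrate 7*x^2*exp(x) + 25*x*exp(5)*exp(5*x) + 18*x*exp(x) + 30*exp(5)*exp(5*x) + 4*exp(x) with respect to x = x*(7*x + 4)*exp(x) + 5*(x + 1)*exp(5*x + 5) + C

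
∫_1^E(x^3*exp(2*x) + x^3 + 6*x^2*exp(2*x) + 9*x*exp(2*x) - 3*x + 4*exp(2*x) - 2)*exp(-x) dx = -8*E + 8*exp(-1) + (1 + E)^3*(-exp(-E) + exp(E))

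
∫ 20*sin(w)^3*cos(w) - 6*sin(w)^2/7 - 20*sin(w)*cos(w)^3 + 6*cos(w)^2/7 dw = 3*sin(2*w)/7 + 5*cos(4*w)/4 + C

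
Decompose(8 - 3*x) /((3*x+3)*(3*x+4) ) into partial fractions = -12/(3*x + 4) + 11/(3*(x + 1))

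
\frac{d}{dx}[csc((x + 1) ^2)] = -4*(x + 1)*cos(x^2 + 2*x + 1)/(1 - cos(2*(x^2 + 2*x + 1)))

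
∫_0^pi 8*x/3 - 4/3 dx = -4*pi/3 + 4*pi^2/3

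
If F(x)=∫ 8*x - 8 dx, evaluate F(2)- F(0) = 0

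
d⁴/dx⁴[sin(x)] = sin(x)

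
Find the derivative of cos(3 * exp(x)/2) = -3*exp(x)*sin(3*exp(x)/2)/2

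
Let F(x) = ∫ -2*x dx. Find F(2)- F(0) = -4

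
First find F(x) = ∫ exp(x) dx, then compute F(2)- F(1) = -E + exp(2)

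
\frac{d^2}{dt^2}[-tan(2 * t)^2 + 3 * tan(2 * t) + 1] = -24*tan(2*t)^4 + 24*tan(2*t)^3 - 32*tan(2*t)^2 + 24*tan(2*t) - 8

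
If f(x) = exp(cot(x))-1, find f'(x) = -exp(1/tan(x))/sin(x)^2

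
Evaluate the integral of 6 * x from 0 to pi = 3*pi^2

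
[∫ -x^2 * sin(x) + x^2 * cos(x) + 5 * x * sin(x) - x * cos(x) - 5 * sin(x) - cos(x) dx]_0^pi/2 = -3*pi/2 + pi^2/4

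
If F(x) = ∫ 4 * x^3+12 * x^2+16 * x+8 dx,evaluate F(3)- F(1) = 264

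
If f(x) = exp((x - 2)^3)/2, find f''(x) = 9*x^4*exp(x^3 - 6*x^2 + 12*x - 8)/2 - 36*x^3*exp(x^3 - 6*x^2 + 12*x - 8) + 108*x^2*exp(x^3 - 6*x^2 + 12*x - 8) - 141*x*exp(x^3 - 6*x^2 + 12*x - 8) + 66*exp(x^3 - 6*x^2 + 12*x - 8)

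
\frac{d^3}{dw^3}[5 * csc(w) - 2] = 5*(1 - 6/sin(w)^2)*cos(w)/sin(w)^2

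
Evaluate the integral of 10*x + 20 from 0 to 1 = 25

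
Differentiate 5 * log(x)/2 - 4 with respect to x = 5/(2*x)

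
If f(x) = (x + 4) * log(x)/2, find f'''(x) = (8 - x)/(2*x^3)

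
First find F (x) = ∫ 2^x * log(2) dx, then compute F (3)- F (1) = 6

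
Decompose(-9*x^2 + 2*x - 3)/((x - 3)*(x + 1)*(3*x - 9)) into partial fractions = -7/(24*(x + 1)) - 65/(24*(x - 3)) - 13/(2*(x - 3)^2)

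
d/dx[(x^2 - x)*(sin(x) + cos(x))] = -x^2*sin(x) + x^2*cos(x) + 3*x*sin(x) + x*cos(x) - sin(x) - cos(x)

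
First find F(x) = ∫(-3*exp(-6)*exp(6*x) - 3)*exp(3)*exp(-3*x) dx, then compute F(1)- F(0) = -exp(3) + exp(-3)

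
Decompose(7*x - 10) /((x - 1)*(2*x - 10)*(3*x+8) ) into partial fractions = -129/(253*(3*x + 8)) + 3/(88*(x - 1)) + 25/(184*(x - 5))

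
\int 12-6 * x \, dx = -3*x^2 + 12*x + C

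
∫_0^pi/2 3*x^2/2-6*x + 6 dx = (-2 + pi/2)^3/2 + 4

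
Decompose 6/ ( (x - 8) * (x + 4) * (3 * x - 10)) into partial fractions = -27/(154*(3*x - 10)) + 1/(44*(x + 4)) + 1/(28*(x - 8))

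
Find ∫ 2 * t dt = t^2 + C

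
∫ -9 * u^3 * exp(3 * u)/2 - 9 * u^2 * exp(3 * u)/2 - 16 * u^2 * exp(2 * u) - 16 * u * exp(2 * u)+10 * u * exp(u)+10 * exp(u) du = u*(-3*u^2*exp(2*u) - 16*u*exp(u) + 20)*exp(u)/2 + C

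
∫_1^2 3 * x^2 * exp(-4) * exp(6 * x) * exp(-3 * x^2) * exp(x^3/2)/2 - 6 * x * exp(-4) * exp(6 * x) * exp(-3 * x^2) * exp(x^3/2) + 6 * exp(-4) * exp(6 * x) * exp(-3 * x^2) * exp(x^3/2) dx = 1 - exp(-1/2)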